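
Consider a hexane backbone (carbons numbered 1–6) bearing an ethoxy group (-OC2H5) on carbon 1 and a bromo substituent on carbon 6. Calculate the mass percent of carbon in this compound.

Atom tally by fragment:
  C2H5OCH2 → C:3 H:7 O:1
  CH2 → C:1 H:2
  CH2 → C:1 H:2
  CH2 → C:1 H:2
  CH2 → C:1 H:2
  CH2Br → C:1 H:2 Br:1
Element totals:
  C: 8
  H: 17
  Br: 1
  O: 1
Molecular formula: C8H17BrO.
Molar mass = 209.127 g/mol.
Mass from C: 8 × 12.011 = 96.088 g/mol.
%C = 96.088 / 209.127 × 100 = 45.95%.

45.95%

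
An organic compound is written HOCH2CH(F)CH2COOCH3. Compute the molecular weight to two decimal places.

Element totals:
  C: 5
  H: 9
  F: 1
  O: 3
Molecular formula: C5H9FO3.
  M = 5(12.011) + 9(1.008) + 18.998 + 3(15.999)
    = 60.055 + 9.072 + 18.998 + 47.997 = 136.122

136.12 g/mol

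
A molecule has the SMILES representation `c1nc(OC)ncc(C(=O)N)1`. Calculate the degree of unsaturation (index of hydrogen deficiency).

5

Atom tally by fragment:
  pyrimidine ring core → C:4 H:4 N:2
  (− 2 ring H displaced by substituents)
  + OCH3 → C:1 H:3 O:1
  + CONH2 → C:1 H:2 O:1 N:1
Element totals:
  C: 6
  H: 7
  N: 3
  O: 2
Molecular formula: C6H7N3O2.
DoU = (2C + 2 + N − H − X) / 2 = (2·6 + 2 + 3 − 7 − 0) / 2 = 5.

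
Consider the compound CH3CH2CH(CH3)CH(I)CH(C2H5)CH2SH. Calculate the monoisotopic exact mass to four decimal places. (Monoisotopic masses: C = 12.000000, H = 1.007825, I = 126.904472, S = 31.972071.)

286.0252

Atom tally by fragment:
  CH3 → C:1 H:3
  CH2 → C:1 H:2
  CH(CH3) → C:2 H:4
  CH(I) → C:1 H:1 I:1
  CH(C2H5) → C:3 H:6
  CH2SH → C:1 H:3 S:1
Element totals:
  C: 9
  H: 19
  I: 1
  S: 1
Molecular formula: C9H19IS.
  M = 9(12.0) + 19(1.007825) + 126.904472 + 31.972071
    = 108.000000 + 19.148675 + 126.904472 + 31.972071 = 286.025218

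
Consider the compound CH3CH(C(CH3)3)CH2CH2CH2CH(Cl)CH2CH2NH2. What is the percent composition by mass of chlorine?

Atom tally by fragment:
  CH3 → C:1 H:3
  CH(C(CH3)3) → C:5 H:10
  CH2 → C:1 H:2
  CH2 → C:1 H:2
  CH2 → C:1 H:2
  CH(Cl) → C:1 H:1 Cl:1
  CH2 → C:1 H:2
  CH2NH2 → C:1 H:4 N:1
Element totals:
  C: 12
  H: 26
  Cl: 1
  N: 1
Molecular formula: C12H26ClN.
Molar mass = 219.797 g/mol.
Mass from Cl: 1 × 35.45 = 35.450 g/mol.
%Cl = 35.450 / 219.797 × 100 = 16.13%.

16.13%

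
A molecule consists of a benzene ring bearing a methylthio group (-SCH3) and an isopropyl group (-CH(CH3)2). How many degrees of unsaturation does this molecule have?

Atom tally by fragment:
  benzene ring core → C:6 H:6
  (− 2 ring H displaced by substituents)
  + SCH3 → C:1 H:3 S:1
  + CH(CH3)2 → C:3 H:7
Element totals:
  C: 10
  H: 14
  S: 1
Molecular formula: C10H14S.
DoU = (2C + 2 + N − H − X) / 2 = (2·10 + 2 + 0 − 14 − 0) / 2 = 4.

4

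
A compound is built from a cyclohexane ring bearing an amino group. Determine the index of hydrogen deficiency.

Atom tally by fragment:
  cyclohexane ring core → C:6 H:12
  (− 1 ring H displaced by substituents)
  + NH2 → N:1 H:2
Element totals:
  C: 6
  H: 13
  N: 1
Molecular formula: C6H13N.
DoU = (2C + 2 + N − H − X) / 2 = (2·6 + 2 + 1 − 13 − 0) / 2 = 1.

1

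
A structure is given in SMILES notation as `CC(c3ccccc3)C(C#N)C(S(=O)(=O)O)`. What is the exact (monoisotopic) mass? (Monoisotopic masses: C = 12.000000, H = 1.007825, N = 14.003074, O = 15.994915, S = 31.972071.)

239.0616

Atom tally by fragment:
  CH3 → C:1 H:3
  CH(C6H5) → C:7 H:6
  CH(CN) → C:2 H:1 N:1
  CH2SO3H → C:1 H:3 S:1 O:3
Element totals:
  C: 11
  H: 13
  N: 1
  O: 3
  S: 1
Molecular formula: C11H13NO3S.
  M = 11(12.0) + 13(1.007825) + 14.003074 + 3(15.994915) + 31.972071
    = 132.000000 + 13.101725 + 14.003074 + 47.984745 + 31.972071 = 239.061615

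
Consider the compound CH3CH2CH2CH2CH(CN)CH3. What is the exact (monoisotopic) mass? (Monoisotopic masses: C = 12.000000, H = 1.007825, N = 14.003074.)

Element totals:
  C: 7
  H: 13
  N: 1
Molecular formula: C7H13N.
  M = 7(12.0) + 13(1.007825) + 14.003074
    = 84.000000 + 13.101725 + 14.003074 = 111.104799

111.1048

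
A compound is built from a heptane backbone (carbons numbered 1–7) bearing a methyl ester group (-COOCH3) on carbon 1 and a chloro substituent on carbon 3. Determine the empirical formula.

C9H17ClO2

Atom tally by fragment:
  CH3OOCCH2 → C:3 H:5 O:2
  CH2 → C:1 H:2
  CH(Cl) → C:1 H:1 Cl:1
  CH2 → C:1 H:2
  CH2 → C:1 H:2
  CH2 → C:1 H:2
  CH3 → C:1 H:3
Element totals:
  C: 9
  H: 17
  Cl: 1
  O: 2
Molecular formula: C9H17ClO2.
gcd of subscripts (9, 1, 17, 2) = 1, so the empirical formula equals the molecular formula.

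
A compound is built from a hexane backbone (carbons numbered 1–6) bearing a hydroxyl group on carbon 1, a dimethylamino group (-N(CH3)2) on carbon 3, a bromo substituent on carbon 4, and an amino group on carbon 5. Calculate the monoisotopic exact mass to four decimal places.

Atom tally by fragment:
  HOCH2 → C:1 H:3 O:1
  CH2 → C:1 H:2
  CH(N(CH3)2) → C:3 H:7 N:1
  CH(Br) → C:1 H:1 Br:1
  CH(NH2) → C:1 H:3 N:1
  CH3 → C:1 H:3
Element totals:
  C: 8
  H: 19
  Br: 1
  N: 2
  O: 1
Molecular formula: C8H19BrN2O.
  M = 8(12.0) + 19(1.007825) + 78.918338 + 2(14.003074) + 15.994915
    = 96.000000 + 19.148675 + 78.918338 + 28.006148 + 15.994915 = 238.068076

238.0681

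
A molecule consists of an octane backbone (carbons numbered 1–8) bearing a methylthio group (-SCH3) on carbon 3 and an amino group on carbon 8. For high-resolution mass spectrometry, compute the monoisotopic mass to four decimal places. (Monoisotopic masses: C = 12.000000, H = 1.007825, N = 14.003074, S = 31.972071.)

Atom tally by fragment:
  CH3 → C:1 H:3
  CH2 → C:1 H:2
  CH(SCH3) → C:2 H:4 S:1
  CH2 → C:1 H:2
  CH2 → C:1 H:2
  CH2 → C:1 H:2
  CH2 → C:1 H:2
  CH2NH2 → C:1 H:4 N:1
Element totals:
  C: 9
  H: 21
  N: 1
  S: 1
Molecular formula: C9H21NS.
  M = 9(12.0) + 21(1.007825) + 14.003074 + 31.972071
    = 108.000000 + 21.164325 + 14.003074 + 31.972071 = 175.139470

175.1395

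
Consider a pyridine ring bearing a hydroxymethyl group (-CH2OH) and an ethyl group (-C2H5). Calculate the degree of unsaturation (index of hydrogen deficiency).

Atom tally by fragment:
  pyridine ring core → C:5 H:5 N:1
  (− 2 ring H displaced by substituents)
  + CH2OH → C:1 H:3 O:1
  + C2H5 → C:2 H:5
Element totals:
  C: 8
  H: 11
  N: 1
  O: 1
Molecular formula: C8H11NO.
DoU = (2C + 2 + N − H − X) / 2 = (2·8 + 2 + 1 − 11 − 0) / 2 = 4.

4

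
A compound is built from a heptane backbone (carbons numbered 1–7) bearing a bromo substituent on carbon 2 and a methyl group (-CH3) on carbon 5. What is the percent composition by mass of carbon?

49.75%

Atom tally by fragment:
  CH3 → C:1 H:3
  CH(Br) → C:1 H:1 Br:1
  CH2 → C:1 H:2
  CH2 → C:1 H:2
  CH(CH3) → C:2 H:4
  CH2 → C:1 H:2
  CH3 → C:1 H:3
Element totals:
  C: 8
  H: 17
  Br: 1
Molecular formula: C8H17Br.
Molar mass = 193.128 g/mol.
Mass from C: 8 × 12.011 = 96.088 g/mol.
%C = 96.088 / 193.128 × 100 = 49.75%.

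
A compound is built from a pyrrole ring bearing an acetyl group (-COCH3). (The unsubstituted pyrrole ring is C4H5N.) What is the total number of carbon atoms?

Atom tally by fragment:
  pyrrole ring core → C:4 H:5 N:1
  (− 1 ring H displaced by substituents)
  + COCH3 → C:2 H:3 O:1
Element totals:
  C: 6
  H: 7
  N: 1
  O: 1

6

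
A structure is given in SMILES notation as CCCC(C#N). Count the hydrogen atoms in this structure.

9

Atom tally by fragment:
  CH3 → C:1 H:3
  CH2 → C:1 H:2
  CH2 → C:1 H:2
  CH2CN → C:2 H:2 N:1
Element totals:
  C: 5
  H: 9
  N: 1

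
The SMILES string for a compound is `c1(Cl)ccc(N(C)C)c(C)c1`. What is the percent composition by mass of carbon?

Atom tally by fragment:
  benzene ring core → C:6 H:6
  (− 3 ring H displaced by substituents)
  + Cl → Cl:1
  + N(CH3)2 → N:1 C:2 H:6
  + CH3 → C:1 H:3
Element totals:
  C: 9
  H: 12
  Cl: 1
  N: 1
Molecular formula: C9H12ClN.
Molar mass = 169.652 g/mol.
Mass from C: 9 × 12.011 = 108.099 g/mol.
%C = 108.099 / 169.652 × 100 = 63.72%.

63.72%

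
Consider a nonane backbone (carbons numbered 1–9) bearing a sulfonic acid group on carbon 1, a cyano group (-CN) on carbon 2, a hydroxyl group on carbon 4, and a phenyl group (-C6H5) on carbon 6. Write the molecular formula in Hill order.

Atom tally by fragment:
  HO3SCH2 → C:1 H:3 S:1 O:3
  CH(CN) → C:2 H:1 N:1
  CH2 → C:1 H:2
  CH(OH) → C:1 H:2 O:1
  CH2 → C:1 H:2
  CH(C6H5) → C:7 H:6
  CH2 → C:1 H:2
  CH2 → C:1 H:2
  CH3 → C:1 H:3
Element totals:
  C: 16
  H: 23
  N: 1
  O: 4
  S: 1

C16H23NO4S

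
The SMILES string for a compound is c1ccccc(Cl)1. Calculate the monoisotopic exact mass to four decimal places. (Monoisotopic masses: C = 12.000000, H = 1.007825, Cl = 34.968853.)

112.0080

Atom tally by fragment:
  benzene ring core → C:6 H:6
  (− 1 ring H displaced by substituents)
  + Cl → Cl:1
Element totals:
  C: 6
  H: 5
  Cl: 1
Molecular formula: C6H5Cl.
  M = 6(12.0) + 5(1.007825) + 34.968853
    = 72.000000 + 5.039125 + 34.968853 = 112.007978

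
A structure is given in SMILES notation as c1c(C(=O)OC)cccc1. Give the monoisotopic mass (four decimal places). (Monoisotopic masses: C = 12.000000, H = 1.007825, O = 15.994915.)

136.0524

Atom tally by fragment:
  benzene ring core → C:6 H:6
  (− 1 ring H displaced by substituents)
  + COOCH3 → C:2 H:3 O:2
Element totals:
  C: 8
  H: 8
  O: 2
Molecular formula: C8H8O2.
  M = 8(12.0) + 8(1.007825) + 2(15.994915)
    = 96.000000 + 8.062600 + 31.989830 = 136.052430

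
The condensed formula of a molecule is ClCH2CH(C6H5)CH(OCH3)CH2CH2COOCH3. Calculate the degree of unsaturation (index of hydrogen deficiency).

5

Element totals:
  C: 14
  H: 19
  Cl: 1
  O: 3
Molecular formula: C14H19ClO3.
DoU = (2C + 2 + N − H − X) / 2 = (2·14 + 2 + 0 − 19 − 1) / 2 = 5.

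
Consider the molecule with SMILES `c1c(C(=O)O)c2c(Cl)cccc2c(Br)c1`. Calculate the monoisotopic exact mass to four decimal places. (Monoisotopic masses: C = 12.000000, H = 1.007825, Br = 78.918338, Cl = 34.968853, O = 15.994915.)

283.9240

Atom tally by fragment:
  naphthalene ring system core → C:10 H:8
  (− 3 ring H displaced by substituents)
  + COOH → C:1 H:1 O:2
  + Cl → Cl:1
  + Br → Br:1
Element totals:
  C: 11
  H: 6
  Br: 1
  Cl: 1
  O: 2
Molecular formula: C11H6BrClO2.
  M = 11(12.0) + 6(1.007825) + 78.918338 + 34.968853 + 2(15.994915)
    = 132.000000 + 6.046950 + 78.918338 + 34.968853 + 31.989830 = 283.923971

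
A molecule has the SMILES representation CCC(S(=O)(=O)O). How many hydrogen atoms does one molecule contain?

8

Atom tally by fragment:
  CH3 → C:1 H:3
  CH2 → C:1 H:2
  CH2SO3H → C:1 H:3 S:1 O:3
Element totals:
  C: 3
  H: 8
  O: 3
  S: 1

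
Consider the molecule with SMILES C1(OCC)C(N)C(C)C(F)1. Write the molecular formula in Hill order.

C7H14FNO

Atom tally by fragment:
  cyclobutane ring core → C:4 H:8
  (− 4 ring H displaced by substituents)
  + OC2H5 → C:2 H:5 O:1
  + NH2 → N:1 H:2
  + CH3 → C:1 H:3
  + F → F:1
Element totals:
  C: 7
  H: 14
  F: 1
  N: 1
  O: 1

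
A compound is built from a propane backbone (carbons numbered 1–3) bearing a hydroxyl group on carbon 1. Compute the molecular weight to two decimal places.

Atom tally by fragment:
  HOCH2 → C:1 H:3 O:1
  CH2 → C:1 H:2
  CH3 → C:1 H:3
Element totals:
  C: 3
  H: 8
  O: 1
Molecular formula: C3H8O.
  M = 3(12.011) + 8(1.008) + 15.999
    = 36.033 + 8.064 + 15.999 = 60.096

60.10 g/mol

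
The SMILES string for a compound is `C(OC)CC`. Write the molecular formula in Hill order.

C4H10O

Atom tally by fragment:
  CH3OCH2 → C:2 H:5 O:1
  CH2 → C:1 H:2
  CH3 → C:1 H:3
Element totals:
  C: 4
  H: 10
  O: 1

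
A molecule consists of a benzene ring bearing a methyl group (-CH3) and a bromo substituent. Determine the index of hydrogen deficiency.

Atom tally by fragment:
  benzene ring core → C:6 H:6
  (− 2 ring H displaced by substituents)
  + CH3 → C:1 H:3
  + Br → Br:1
Element totals:
  C: 7
  H: 7
  Br: 1
Molecular formula: C7H7Br.
DoU = (2C + 2 + N − H − X) / 2 = (2·7 + 2 + 0 − 7 − 1) / 2 = 4.

4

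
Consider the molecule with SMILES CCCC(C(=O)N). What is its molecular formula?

Atom tally by fragment:
  CH3 → C:1 H:3
  CH2 → C:1 H:2
  CH2 → C:1 H:2
  CH2CONH2 → C:2 H:4 O:1 N:1
Element totals:
  C: 5
  H: 11
  N: 1
  O: 1

C5H11NO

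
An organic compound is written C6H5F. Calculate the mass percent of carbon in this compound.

74.99%

Atom tally by fragment:
  benzene ring core → C:6 H:6
  (− 1 ring H displaced by substituents)
  + F → F:1
Element totals:
  C: 6
  H: 5
  F: 1
Molecular formula: C6H5F.
Molar mass = 96.104 g/mol.
Mass from C: 6 × 12.011 = 72.066 g/mol.
%C = 72.066 / 96.104 × 100 = 74.99%.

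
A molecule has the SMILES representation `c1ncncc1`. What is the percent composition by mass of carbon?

Atom tally by fragment:
  pyrimidine ring core → C:4 H:4 N:2
Element totals:
  C: 4
  H: 4
  N: 2
Molecular formula: C4H4N2.
Molar mass = 80.090 g/mol.
Mass from C: 4 × 12.011 = 48.044 g/mol.
%C = 48.044 / 80.090 × 100 = 59.99%.

59.99%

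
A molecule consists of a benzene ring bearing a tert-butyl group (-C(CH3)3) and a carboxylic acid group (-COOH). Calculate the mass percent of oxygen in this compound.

17.95%

Atom tally by fragment:
  benzene ring core → C:6 H:6
  (− 2 ring H displaced by substituents)
  + C(CH3)3 → C:4 H:9
  + COOH → C:1 H:1 O:2
Element totals:
  C: 11
  H: 14
  O: 2
Molecular formula: C11H14O2.
Molar mass = 178.231 g/mol.
Mass from O: 2 × 15.999 = 31.998 g/mol.
%O = 31.998 / 178.231 × 100 = 17.95%.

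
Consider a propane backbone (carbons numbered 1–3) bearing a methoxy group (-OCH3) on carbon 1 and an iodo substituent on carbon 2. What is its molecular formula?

C4H9IO

Atom tally by fragment:
  CH3OCH2 → C:2 H:5 O:1
  CH(I) → C:1 H:1 I:1
  CH3 → C:1 H:3
Element totals:
  C: 4
  H: 9
  I: 1
  O: 1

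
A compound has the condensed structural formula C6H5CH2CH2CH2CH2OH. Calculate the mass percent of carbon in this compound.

79.96%

Atom tally by fragment:
  C6H5CH2 → C:7 H:7
  CH2 → C:1 H:2
  CH2 → C:1 H:2
  CH2OH → C:1 H:3 O:1
Element totals:
  C: 10
  H: 14
  O: 1
Molecular formula: C10H14O.
Molar mass = 150.221 g/mol.
Mass from C: 10 × 12.011 = 120.110 g/mol.
%C = 120.110 / 150.221 × 100 = 79.96%.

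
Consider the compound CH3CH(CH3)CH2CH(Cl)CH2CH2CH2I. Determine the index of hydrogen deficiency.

Atom tally by fragment:
  CH3 → C:1 H:3
  CH(CH3) → C:2 H:4
  CH2 → C:1 H:2
  CH(Cl) → C:1 H:1 Cl:1
  CH2 → C:1 H:2
  CH2 → C:1 H:2
  CH2I → C:1 H:2 I:1
Element totals:
  C: 8
  H: 16
  Cl: 1
  I: 1
Molecular formula: C8H16ClI.
DoU = (2C + 2 + N − H − X) / 2 = (2·8 + 2 + 0 − 16 − 2) / 2 = 0.

0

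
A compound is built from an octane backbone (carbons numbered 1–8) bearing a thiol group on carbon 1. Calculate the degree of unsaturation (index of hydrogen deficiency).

0

Atom tally by fragment:
  HSCH2 → C:1 H:3 S:1
  CH2 → C:1 H:2
  CH2 → C:1 H:2
  CH2 → C:1 H:2
  CH2 → C:1 H:2
  CH2 → C:1 H:2
  CH2 → C:1 H:2
  CH3 → C:1 H:3
Element totals:
  C: 8
  H: 18
  S: 1
Molecular formula: C8H18S.
DoU = (2C + 2 + N − H − X) / 2 = (2·8 + 2 + 0 − 18 − 0) / 2 = 0.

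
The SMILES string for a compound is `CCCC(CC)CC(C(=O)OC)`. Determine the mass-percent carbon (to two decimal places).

69.72%

Atom tally by fragment:
  CH3 → C:1 H:3
  CH2 → C:1 H:2
  CH2 → C:1 H:2
  CH(C2H5) → C:3 H:6
  CH2 → C:1 H:2
  CH2COOCH3 → C:3 H:5 O:2
Element totals:
  C: 10
  H: 20
  O: 2
Molecular formula: C10H20O2.
Molar mass = 172.268 g/mol.
Mass from C: 10 × 12.011 = 120.110 g/mol.
%C = 120.110 / 172.268 × 100 = 69.72%.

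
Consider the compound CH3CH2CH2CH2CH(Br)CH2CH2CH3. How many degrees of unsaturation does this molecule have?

Atom tally by fragment:
  CH3 → C:1 H:3
  CH2 → C:1 H:2
  CH2 → C:1 H:2
  CH2 → C:1 H:2
  CH(Br) → C:1 H:1 Br:1
  CH2 → C:1 H:2
  CH2 → C:1 H:2
  CH3 → C:1 H:3
Element totals:
  C: 8
  H: 17
  Br: 1
Molecular formula: C8H17Br.
DoU = (2C + 2 + N − H − X) / 2 = (2·8 + 2 + 0 − 17 − 1) / 2 = 0.

0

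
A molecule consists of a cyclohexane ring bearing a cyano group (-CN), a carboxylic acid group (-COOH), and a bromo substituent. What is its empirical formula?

Atom tally by fragment:
  cyclohexane ring core → C:6 H:12
  (− 3 ring H displaced by substituents)
  + CN → C:1 N:1
  + COOH → C:1 H:1 O:2
  + Br → Br:1
Element totals:
  C: 8
  H: 10
  Br: 1
  N: 1
  O: 2
Molecular formula: C8H10BrNO2.
gcd of subscripts (1, 8, 10, 1, 2) = 1, so the empirical formula equals the molecular formula.

C8H10BrNO2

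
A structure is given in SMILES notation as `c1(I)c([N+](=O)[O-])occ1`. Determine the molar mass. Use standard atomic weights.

238.97 g/mol

Atom tally by fragment:
  furan ring core → C:4 H:4 O:1
  (− 2 ring H displaced by substituents)
  + I → I:1
  + NO2 → N:1 O:2
Element totals:
  C: 4
  H: 2
  I: 1
  N: 1
  O: 3
Molecular formula: C4H2INO3.
  M = 4(12.011) + 2(1.008) + 126.904 + 14.007 + 3(15.999)
    = 48.044 + 2.016 + 126.904 + 14.007 + 47.997 = 238.968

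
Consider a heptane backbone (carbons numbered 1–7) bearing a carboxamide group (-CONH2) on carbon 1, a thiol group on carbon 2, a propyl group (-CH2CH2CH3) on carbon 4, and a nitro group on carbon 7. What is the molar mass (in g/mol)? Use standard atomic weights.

262.37 g/mol

Atom tally by fragment:
  H2NOCCH2 → C:2 H:4 O:1 N:1
  CH(SH) → C:1 H:2 S:1
  CH2 → C:1 H:2
  CH(CH2CH2CH3) → C:4 H:8
  CH2 → C:1 H:2
  CH2 → C:1 H:2
  CH2NO2 → C:1 H:2 N:1 O:2
Element totals:
  C: 11
  H: 22
  N: 2
  O: 3
  S: 1
Molecular formula: C11H22N2O3S.
  M = 11(12.011) + 22(1.008) + 2(14.007) + 3(15.999) + 32.06
    = 132.121 + 22.176 + 28.014 + 47.997 + 32.060 = 262.368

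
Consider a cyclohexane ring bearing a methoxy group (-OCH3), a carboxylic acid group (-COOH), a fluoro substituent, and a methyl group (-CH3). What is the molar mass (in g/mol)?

Atom tally by fragment:
  cyclohexane ring core → C:6 H:12
  (− 4 ring H displaced by substituents)
  + OCH3 → C:1 H:3 O:1
  + COOH → C:1 H:1 O:2
  + F → F:1
  + CH3 → C:1 H:3
Element totals:
  C: 9
  H: 15
  F: 1
  O: 3
Molecular formula: C9H15FO3.
  M = 9(12.011) + 15(1.008) + 18.998 + 3(15.999)
    = 108.099 + 15.120 + 18.998 + 47.997 = 190.214

190.21 g/mol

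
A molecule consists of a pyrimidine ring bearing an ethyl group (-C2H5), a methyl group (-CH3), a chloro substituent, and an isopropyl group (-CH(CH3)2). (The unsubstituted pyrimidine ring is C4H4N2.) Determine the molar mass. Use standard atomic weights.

Atom tally by fragment:
  pyrimidine ring core → C:4 H:4 N:2
  (− 4 ring H displaced by substituents)
  + C2H5 → C:2 H:5
  + CH3 → C:1 H:3
  + Cl → Cl:1
  + CH(CH3)2 → C:3 H:7
Element totals:
  C: 10
  H: 15
  Cl: 1
  N: 2
Molecular formula: C10H15ClN2.
  M = 10(12.011) + 15(1.008) + 35.45 + 2(14.007)
    = 120.110 + 15.120 + 35.450 + 28.014 = 198.694

198.69 g/mol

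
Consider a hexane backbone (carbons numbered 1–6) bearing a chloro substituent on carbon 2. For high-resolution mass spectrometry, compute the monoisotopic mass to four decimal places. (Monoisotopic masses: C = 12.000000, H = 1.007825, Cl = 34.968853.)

Atom tally by fragment:
  CH3 → C:1 H:3
  CH(Cl) → C:1 H:1 Cl:1
  CH2 → C:1 H:2
  CH2 → C:1 H:2
  CH2 → C:1 H:2
  CH3 → C:1 H:3
Element totals:
  C: 6
  H: 13
  Cl: 1
Molecular formula: C6H13Cl.
  M = 6(12.0) + 13(1.007825) + 34.968853
    = 72.000000 + 13.101725 + 34.968853 = 120.070578

120.0706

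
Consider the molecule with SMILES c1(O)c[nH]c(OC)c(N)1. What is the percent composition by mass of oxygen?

24.97%

Atom tally by fragment:
  pyrrole ring core → C:4 H:5 N:1
  (− 3 ring H displaced by substituents)
  + OH → O:1 H:1
  + OCH3 → C:1 H:3 O:1
  + NH2 → N:1 H:2
Element totals:
  C: 5
  H: 8
  N: 2
  O: 2
Molecular formula: C5H8N2O2.
Molar mass = 128.131 g/mol.
Mass from O: 2 × 15.999 = 31.998 g/mol.
%O = 31.998 / 128.131 × 100 = 24.97%.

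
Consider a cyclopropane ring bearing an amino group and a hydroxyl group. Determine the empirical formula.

C3H7NO

Atom tally by fragment:
  cyclopropane ring core → C:3 H:6
  (− 2 ring H displaced by substituents)
  + NH2 → N:1 H:2
  + OH → O:1 H:1
Element totals:
  C: 3
  H: 7
  N: 1
  O: 1
Molecular formula: C3H7NO.
gcd of subscripts (3, 7, 1, 1) = 1, so the empirical formula equals the molecular formula.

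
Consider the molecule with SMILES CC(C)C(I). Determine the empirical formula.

Atom tally by fragment:
  CH3 → C:1 H:3
  CH(CH3) → C:2 H:4
  CH2I → C:1 H:2 I:1
Element totals:
  C: 4
  H: 9
  I: 1
Molecular formula: C4H9I.
gcd of subscripts (4, 9, 1) = 1, so the empirical formula equals the molecular formula.

C4H9I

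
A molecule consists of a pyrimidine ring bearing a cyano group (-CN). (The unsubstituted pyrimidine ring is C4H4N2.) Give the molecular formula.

C5H3N3

Atom tally by fragment:
  pyrimidine ring core → C:4 H:4 N:2
  (− 1 ring H displaced by substituents)
  + CN → C:1 N:1
Element totals:
  C: 5
  H: 3
  N: 3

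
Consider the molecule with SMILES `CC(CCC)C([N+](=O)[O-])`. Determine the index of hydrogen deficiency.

Atom tally by fragment:
  CH3 → C:1 H:3
  CH(CH2CH2CH3) → C:4 H:8
  CH2NO2 → C:1 H:2 N:1 O:2
Element totals:
  C: 6
  H: 13
  N: 1
  O: 2
Molecular formula: C6H13NO2.
DoU = (2C + 2 + N − H − X) / 2 = (2·6 + 2 + 1 − 13 − 0) / 2 = 1.

1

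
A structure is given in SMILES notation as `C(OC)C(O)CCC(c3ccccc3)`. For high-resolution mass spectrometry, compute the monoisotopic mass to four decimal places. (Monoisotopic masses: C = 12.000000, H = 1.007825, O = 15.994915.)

194.1307

Atom tally by fragment:
  CH3OCH2 → C:2 H:5 O:1
  CH(OH) → C:1 H:2 O:1
  CH2 → C:1 H:2
  CH2 → C:1 H:2
  CH2C6H5 → C:7 H:7
Element totals:
  C: 12
  H: 18
  O: 2
Molecular formula: C12H18O2.
  M = 12(12.0) + 18(1.007825) + 2(15.994915)
    = 144.000000 + 18.140850 + 31.989830 = 194.130680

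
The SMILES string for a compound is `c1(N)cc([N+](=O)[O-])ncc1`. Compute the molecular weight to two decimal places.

Atom tally by fragment:
  pyridine ring core → C:5 H:5 N:1
  (− 2 ring H displaced by substituents)
  + NH2 → N:1 H:2
  + NO2 → N:1 O:2
Element totals:
  C: 5
  H: 5
  N: 3
  O: 2
Molecular formula: C5H5N3O2.
  M = 5(12.011) + 5(1.008) + 3(14.007) + 2(15.999)
    = 60.055 + 5.040 + 42.021 + 31.998 = 139.114

139.11 g/mol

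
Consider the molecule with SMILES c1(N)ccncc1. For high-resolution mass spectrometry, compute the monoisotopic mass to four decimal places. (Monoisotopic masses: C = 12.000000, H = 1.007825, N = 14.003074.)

Atom tally by fragment:
  pyridine ring core → C:5 H:5 N:1
  (− 1 ring H displaced by substituents)
  + NH2 → N:1 H:2
Element totals:
  C: 5
  H: 6
  N: 2
Molecular formula: C5H6N2.
  M = 5(12.0) + 6(1.007825) + 2(14.003074)
    = 60.000000 + 6.046950 + 28.006148 = 94.053098

94.0531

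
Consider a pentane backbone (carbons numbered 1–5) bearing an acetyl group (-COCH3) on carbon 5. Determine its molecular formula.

C7H14O

Atom tally by fragment:
  CH3 → C:1 H:3
  CH2 → C:1 H:2
  CH2 → C:1 H:2
  CH2 → C:1 H:2
  CH2COCH3 → C:3 H:5 O:1
Element totals:
  C: 7
  H: 14
  O: 1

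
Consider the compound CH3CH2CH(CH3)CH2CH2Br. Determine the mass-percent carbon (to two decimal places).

43.66%

Atom tally by fragment:
  CH3 → C:1 H:3
  CH2 → C:1 H:2
  CH(CH3) → C:2 H:4
  CH2 → C:1 H:2
  CH2Br → C:1 H:2 Br:1
Element totals:
  C: 6
  H: 13
  Br: 1
Molecular formula: C6H13Br.
Molar mass = 165.074 g/mol.
Mass from C: 6 × 12.011 = 72.066 g/mol.
%C = 72.066 / 165.074 × 100 = 43.66%.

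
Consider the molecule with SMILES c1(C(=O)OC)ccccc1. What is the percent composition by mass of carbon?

70.58%

Atom tally by fragment:
  benzene ring core → C:6 H:6
  (− 1 ring H displaced by substituents)
  + COOCH3 → C:2 H:3 O:2
Element totals:
  C: 8
  H: 8
  O: 2
Molecular formula: C8H8O2.
Molar mass = 136.150 g/mol.
Mass from C: 8 × 12.011 = 96.088 g/mol.
%C = 96.088 / 136.150 × 100 = 70.58%.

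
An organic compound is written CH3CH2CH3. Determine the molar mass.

Atom tally by fragment:
  CH3 → C:1 H:3
  CH2 → C:1 H:2
  CH3 → C:1 H:3
Element totals:
  C: 3
  H: 8
Molecular formula: C3H8.
  M = 3(12.011) + 8(1.008)
    = 36.033 + 8.064 = 44.097

44.10 g/mol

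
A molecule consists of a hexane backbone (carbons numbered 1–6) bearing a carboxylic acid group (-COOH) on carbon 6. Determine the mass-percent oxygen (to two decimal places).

Atom tally by fragment:
  CH3 → C:1 H:3
  CH2 → C:1 H:2
  CH2 → C:1 H:2
  CH2 → C:1 H:2
  CH2 → C:1 H:2
  CH2COOH → C:2 H:3 O:2
Element totals:
  C: 7
  H: 14
  O: 2
Molecular formula: C7H14O2.
Molar mass = 130.187 g/mol.
Mass from O: 2 × 15.999 = 31.998 g/mol.
%O = 31.998 / 130.187 × 100 = 24.58%.

24.58%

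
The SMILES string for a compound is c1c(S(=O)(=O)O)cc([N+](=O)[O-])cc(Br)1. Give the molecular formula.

C6H4BrNO5S

Atom tally by fragment:
  benzene ring core → C:6 H:6
  (− 3 ring H displaced by substituents)
  + SO3H → S:1 O:3 H:1
  + NO2 → N:1 O:2
  + Br → Br:1
Element totals:
  C: 6
  H: 4
  Br: 1
  N: 1
  O: 5
  S: 1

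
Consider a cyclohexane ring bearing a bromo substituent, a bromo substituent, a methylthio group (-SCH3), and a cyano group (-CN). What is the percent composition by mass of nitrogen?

Atom tally by fragment:
  cyclohexane ring core → C:6 H:12
  (− 4 ring H displaced by substituents)
  + Br → Br:1
  + Br → Br:1
  + SCH3 → C:1 H:3 S:1
  + CN → C:1 N:1
Element totals:
  C: 8
  H: 11
  Br: 2
  N: 1
  S: 1
Molecular formula: C8H11Br2NS.
Molar mass = 313.051 g/mol.
Mass from N: 1 × 14.007 = 14.007 g/mol.
%N = 14.007 / 313.051 × 100 = 4.47%.

4.47%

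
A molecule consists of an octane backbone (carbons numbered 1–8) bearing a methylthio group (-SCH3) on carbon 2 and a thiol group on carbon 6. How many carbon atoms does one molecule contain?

Atom tally by fragment:
  CH3 → C:1 H:3
  CH(SCH3) → C:2 H:4 S:1
  CH2 → C:1 H:2
  CH2 → C:1 H:2
  CH2 → C:1 H:2
  CH(SH) → C:1 H:2 S:1
  CH2 → C:1 H:2
  CH3 → C:1 H:3
Element totals:
  C: 9
  H: 20
  S: 2

9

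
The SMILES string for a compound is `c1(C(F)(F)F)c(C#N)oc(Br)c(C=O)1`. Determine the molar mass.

267.99 g/mol

Atom tally by fragment:
  furan ring core → C:4 H:4 O:1
  (− 4 ring H displaced by substituents)
  + CF3 → C:1 F:3
  + CN → C:1 N:1
  + Br → Br:1
  + CHO → C:1 H:1 O:1
Element totals:
  C: 7
  H: 1
  Br: 1
  F: 3
  N: 1
  O: 2
Molecular formula: C7HBrF3NO2.
  M = 7(12.011) + 1.008 + 79.904 + 3(18.998) + 14.007 + 2(15.999)
    = 84.077 + 1.008 + 79.904 + 56.994 + 14.007 + 31.998 = 267.988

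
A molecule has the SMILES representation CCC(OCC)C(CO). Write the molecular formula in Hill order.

C7H16O2

Atom tally by fragment:
  CH3 → C:1 H:3
  CH2 → C:1 H:2
  CH(OC2H5) → C:3 H:6 O:1
  CH2CH2OH → C:2 H:5 O:1
Element totals:
  C: 7
  H: 16
  O: 2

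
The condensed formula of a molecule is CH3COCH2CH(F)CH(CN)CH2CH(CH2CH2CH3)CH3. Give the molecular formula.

Atom tally by fragment:
  CH3COCH2 → C:3 H:5 O:1
  CH(F) → C:1 H:1 F:1
  CH(CN) → C:2 H:1 N:1
  CH2 → C:1 H:2
  CH(CH2CH2CH3) → C:4 H:8
  CH3 → C:1 H:3
Element totals:
  C: 12
  H: 20
  F: 1
  N: 1
  O: 1

C12H20FNO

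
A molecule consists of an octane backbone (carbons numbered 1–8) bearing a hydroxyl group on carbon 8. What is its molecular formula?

C8H18O

Atom tally by fragment:
  CH3 → C:1 H:3
  CH2 → C:1 H:2
  CH2 → C:1 H:2
  CH2 → C:1 H:2
  CH2 → C:1 H:2
  CH2 → C:1 H:2
  CH2 → C:1 H:2
  CH2OH → C:1 H:3 O:1
Element totals:
  C: 8
  H: 18
  O: 1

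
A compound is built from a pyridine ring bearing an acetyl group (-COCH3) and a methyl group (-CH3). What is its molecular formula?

Atom tally by fragment:
  pyridine ring core → C:5 H:5 N:1
  (− 2 ring H displaced by substituents)
  + COCH3 → C:2 H:3 O:1
  + CH3 → C:1 H:3
Element totals:
  C: 8
  H: 9
  N: 1
  O: 1

C8H9NO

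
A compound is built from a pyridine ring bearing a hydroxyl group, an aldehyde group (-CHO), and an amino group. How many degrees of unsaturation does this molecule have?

Atom tally by fragment:
  pyridine ring core → C:5 H:5 N:1
  (− 3 ring H displaced by substituents)
  + OH → O:1 H:1
  + CHO → C:1 H:1 O:1
  + NH2 → N:1 H:2
Element totals:
  C: 6
  H: 6
  N: 2
  O: 2
Molecular formula: C6H6N2O2.
DoU = (2C + 2 + N − H − X) / 2 = (2·6 + 2 + 2 − 6 − 0) / 2 = 5.

5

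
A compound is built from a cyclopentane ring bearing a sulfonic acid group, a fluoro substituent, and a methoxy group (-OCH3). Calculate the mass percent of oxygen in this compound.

Atom tally by fragment:
  cyclopentane ring core → C:5 H:10
  (− 3 ring H displaced by substituents)
  + SO3H → S:1 O:3 H:1
  + F → F:1
  + OCH3 → C:1 H:3 O:1
Element totals:
  C: 6
  H: 11
  F: 1
  O: 4
  S: 1
Molecular formula: C6H11FO4S.
Molar mass = 198.208 g/mol.
Mass from O: 4 × 15.999 = 63.996 g/mol.
%O = 63.996 / 198.208 × 100 = 32.29%.

32.29%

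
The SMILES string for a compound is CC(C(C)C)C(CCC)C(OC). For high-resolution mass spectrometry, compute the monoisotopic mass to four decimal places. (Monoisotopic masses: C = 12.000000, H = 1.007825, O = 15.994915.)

172.1827

Atom tally by fragment:
  CH3 → C:1 H:3
  CH(CH(CH3)2) → C:4 H:8
  CH(CH2CH2CH3) → C:4 H:8
  CH2OCH3 → C:2 H:5 O:1
Element totals:
  C: 11
  H: 24
  O: 1
Molecular formula: C11H24O.
  M = 11(12.0) + 24(1.007825) + 15.994915
    = 132.000000 + 24.187800 + 15.994915 = 172.182715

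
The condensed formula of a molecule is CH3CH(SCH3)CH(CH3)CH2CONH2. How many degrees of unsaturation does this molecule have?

Atom tally by fragment:
  CH3 → C:1 H:3
  CH(SCH3) → C:2 H:4 S:1
  CH(CH3) → C:2 H:4
  CH2CONH2 → C:2 H:4 O:1 N:1
Element totals:
  C: 7
  H: 15
  N: 1
  O: 1
  S: 1
Molecular formula: C7H15NOS.
DoU = (2C + 2 + N − H − X) / 2 = (2·7 + 2 + 1 − 15 − 0) / 2 = 1.

1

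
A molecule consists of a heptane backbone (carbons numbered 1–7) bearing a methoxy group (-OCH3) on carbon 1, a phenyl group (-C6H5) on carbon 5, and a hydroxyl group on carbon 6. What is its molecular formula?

Atom tally by fragment:
  CH3OCH2 → C:2 H:5 O:1
  CH2 → C:1 H:2
  CH2 → C:1 H:2
  CH2 → C:1 H:2
  CH(C6H5) → C:7 H:6
  CH(OH) → C:1 H:2 O:1
  CH3 → C:1 H:3
Element totals:
  C: 14
  H: 22
  O: 2

C14H22O2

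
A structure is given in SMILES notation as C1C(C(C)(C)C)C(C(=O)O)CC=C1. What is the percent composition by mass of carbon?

Atom tally by fragment:
  cyclohexene ring core → C:6 H:10
  (− 2 ring H displaced by substituents)
  + C(CH3)3 → C:4 H:9
  + COOH → C:1 H:1 O:2
Element totals:
  C: 11
  H: 18
  O: 2
Molecular formula: C11H18O2.
Molar mass = 182.263 g/mol.
Mass from C: 11 × 12.011 = 132.121 g/mol.
%C = 132.121 / 182.263 × 100 = 72.49%.

72.49%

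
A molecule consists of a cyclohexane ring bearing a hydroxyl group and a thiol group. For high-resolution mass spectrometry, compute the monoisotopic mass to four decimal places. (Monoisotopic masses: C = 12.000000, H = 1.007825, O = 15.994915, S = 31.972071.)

Atom tally by fragment:
  cyclohexane ring core → C:6 H:12
  (− 2 ring H displaced by substituents)
  + OH → O:1 H:1
  + SH → S:1 H:1
Element totals:
  C: 6
  H: 12
  O: 1
  S: 1
Molecular formula: C6H12OS.
  M = 6(12.0) + 12(1.007825) + 15.994915 + 31.972071
    = 72.000000 + 12.093900 + 15.994915 + 31.972071 = 132.060886

132.0609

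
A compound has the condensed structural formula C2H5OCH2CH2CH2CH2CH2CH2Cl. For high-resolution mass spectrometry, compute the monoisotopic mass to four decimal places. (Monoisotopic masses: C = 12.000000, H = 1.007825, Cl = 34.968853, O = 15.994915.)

164.0968

Element totals:
  C: 8
  H: 17
  Cl: 1
  O: 1
Molecular formula: C8H17ClO.
  M = 8(12.0) + 17(1.007825) + 34.968853 + 15.994915
    = 96.000000 + 17.133025 + 34.968853 + 15.994915 = 164.096793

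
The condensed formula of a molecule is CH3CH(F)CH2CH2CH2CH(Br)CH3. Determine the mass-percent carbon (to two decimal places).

42.66%

Atom tally by fragment:
  CH3 → C:1 H:3
  CH(F) → C:1 H:1 F:1
  CH2 → C:1 H:2
  CH2 → C:1 H:2
  CH2 → C:1 H:2
  CH(Br) → C:1 H:1 Br:1
  CH3 → C:1 H:3
Element totals:
  C: 7
  H: 14
  Br: 1
  F: 1
Molecular formula: C7H14BrF.
Molar mass = 197.091 g/mol.
Mass from C: 7 × 12.011 = 84.077 g/mol.
%C = 84.077 / 197.091 × 100 = 42.66%.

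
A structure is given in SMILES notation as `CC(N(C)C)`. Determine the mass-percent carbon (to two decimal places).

Atom tally by fragment:
  CH3 → C:1 H:3
  CH2N(CH3)2 → C:3 H:8 N:1
Element totals:
  C: 4
  H: 11
  N: 1
Molecular formula: C4H11N.
Molar mass = 73.139 g/mol.
Mass from C: 4 × 12.011 = 48.044 g/mol.
%C = 48.044 / 73.139 × 100 = 65.69%.

65.69%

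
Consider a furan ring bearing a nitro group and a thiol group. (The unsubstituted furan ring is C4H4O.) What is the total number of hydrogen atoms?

Atom tally by fragment:
  furan ring core → C:4 H:4 O:1
  (− 2 ring H displaced by substituents)
  + NO2 → N:1 O:2
  + SH → S:1 H:1
Element totals:
  C: 4
  H: 3
  N: 1
  O: 3
  S: 1

3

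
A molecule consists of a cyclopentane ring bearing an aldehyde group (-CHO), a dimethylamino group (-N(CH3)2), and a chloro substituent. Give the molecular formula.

Atom tally by fragment:
  cyclopentane ring core → C:5 H:10
  (− 3 ring H displaced by substituents)
  + CHO → C:1 H:1 O:1
  + N(CH3)2 → N:1 C:2 H:6
  + Cl → Cl:1
Element totals:
  C: 8
  H: 14
  Cl: 1
  N: 1
  O: 1

C8H14ClNO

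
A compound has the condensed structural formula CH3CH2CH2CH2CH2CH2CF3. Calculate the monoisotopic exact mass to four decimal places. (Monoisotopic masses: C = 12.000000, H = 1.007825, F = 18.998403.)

154.0969

Atom tally by fragment:
  CH3 → C:1 H:3
  CH2 → C:1 H:2
  CH2 → C:1 H:2
  CH2 → C:1 H:2
  CH2 → C:1 H:2
  CH2CF3 → C:2 H:2 F:3
Element totals:
  C: 7
  H: 13
  F: 3
Molecular formula: C7H13F3.
  M = 7(12.0) + 13(1.007825) + 3(18.998403)
    = 84.000000 + 13.101725 + 56.995209 = 154.096934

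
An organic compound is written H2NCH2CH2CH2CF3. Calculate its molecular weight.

Atom tally by fragment:
  H2NCH2 → C:1 H:4 N:1
  CH2 → C:1 H:2
  CH2CF3 → C:2 H:2 F:3
Element totals:
  C: 4
  H: 8
  F: 3
  N: 1
Molecular formula: C4H8F3N.
  M = 4(12.011) + 8(1.008) + 3(18.998) + 14.007
    = 48.044 + 8.064 + 56.994 + 14.007 = 127.109

127.11 g/mol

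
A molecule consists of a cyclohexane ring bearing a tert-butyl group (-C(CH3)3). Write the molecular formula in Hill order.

Atom tally by fragment:
  cyclohexane ring core → C:6 H:12
  (− 1 ring H displaced by substituents)
  + C(CH3)3 → C:4 H:9
Element totals:
  C: 10
  H: 20

C10H20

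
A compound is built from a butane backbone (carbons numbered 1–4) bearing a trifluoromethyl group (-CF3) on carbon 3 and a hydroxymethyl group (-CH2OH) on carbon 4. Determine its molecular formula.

C6H11F3O

Atom tally by fragment:
  CH3 → C:1 H:3
  CH2 → C:1 H:2
  CH(CF3) → C:2 H:1 F:3
  CH2CH2OH → C:2 H:5 O:1
Element totals:
  C: 6
  H: 11
  F: 3
  O: 1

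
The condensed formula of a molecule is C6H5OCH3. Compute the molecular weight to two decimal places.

Atom tally by fragment:
  benzene ring core → C:6 H:6
  (− 1 ring H displaced by substituents)
  + OCH3 → C:1 H:3 O:1
Element totals:
  C: 7
  H: 8
  O: 1
Molecular formula: C7H8O.
  M = 7(12.011) + 8(1.008) + 15.999
    = 84.077 + 8.064 + 15.999 = 108.140

108.14 g/mol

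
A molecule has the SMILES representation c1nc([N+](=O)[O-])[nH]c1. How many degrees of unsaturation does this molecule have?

Atom tally by fragment:
  imidazole ring core → C:3 H:4 N:2
  (− 1 ring H displaced by substituents)
  + NO2 → N:1 O:2
Element totals:
  C: 3
  H: 3
  N: 3
  O: 2
Molecular formula: C3H3N3O2.
DoU = (2C + 2 + N − H − X) / 2 = (2·3 + 2 + 3 − 3 − 0) / 2 = 4.

4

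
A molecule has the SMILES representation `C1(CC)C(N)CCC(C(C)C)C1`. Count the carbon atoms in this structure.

Atom tally by fragment:
  cyclohexane ring core → C:6 H:12
  (− 3 ring H displaced by substituents)
  + C2H5 → C:2 H:5
  + NH2 → N:1 H:2
  + CH(CH3)2 → C:3 H:7
Element totals:
  C: 11
  H: 23
  N: 1

11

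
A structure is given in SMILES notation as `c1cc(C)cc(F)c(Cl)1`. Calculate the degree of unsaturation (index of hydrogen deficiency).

Atom tally by fragment:
  benzene ring core → C:6 H:6
  (− 3 ring H displaced by substituents)
  + CH3 → C:1 H:3
  + F → F:1
  + Cl → Cl:1
Element totals:
  C: 7
  H: 6
  Cl: 1
  F: 1
Molecular formula: C7H6ClF.
DoU = (2C + 2 + N − H − X) / 2 = (2·7 + 2 + 0 − 6 − 2) / 2 = 4.

4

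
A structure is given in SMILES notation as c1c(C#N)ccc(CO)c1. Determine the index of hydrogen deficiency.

6

Atom tally by fragment:
  benzene ring core → C:6 H:6
  (− 2 ring H displaced by substituents)
  + CN → C:1 N:1
  + CH2OH → C:1 H:3 O:1
Element totals:
  C: 8
  H: 7
  N: 1
  O: 1
Molecular formula: C8H7NO.
DoU = (2C + 2 + N − H − X) / 2 = (2·8 + 2 + 1 − 7 − 0) / 2 = 6.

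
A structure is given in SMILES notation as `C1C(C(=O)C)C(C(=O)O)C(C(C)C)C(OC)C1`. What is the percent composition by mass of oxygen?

26.41%

Atom tally by fragment:
  cyclohexane ring core → C:6 H:12
  (− 4 ring H displaced by substituents)
  + COCH3 → C:2 H:3 O:1
  + COOH → C:1 H:1 O:2
  + CH(CH3)2 → C:3 H:7
  + OCH3 → C:1 H:3 O:1
Element totals:
  C: 13
  H: 22
  O: 4
Molecular formula: C13H22O4.
Molar mass = 242.315 g/mol.
Mass from O: 4 × 15.999 = 63.996 g/mol.
%O = 63.996 / 242.315 × 100 = 26.41%.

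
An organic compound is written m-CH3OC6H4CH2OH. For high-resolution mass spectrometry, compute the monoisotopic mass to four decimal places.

138.0681

Atom tally by fragment:
  benzene ring core → C:6 H:6
  (− 2 ring H displaced by substituents)
  + OCH3 → C:1 H:3 O:1
  + CH2OH → C:1 H:3 O:1
Element totals:
  C: 8
  H: 10
  O: 2
Molecular formula: C8H10O2.
  M = 8(12.0) + 10(1.007825) + 2(15.994915)
    = 96.000000 + 10.078250 + 31.989830 = 138.068080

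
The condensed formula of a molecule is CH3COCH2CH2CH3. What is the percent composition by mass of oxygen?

18.57%

Atom tally by fragment:
  CH3COCH2 → C:3 H:5 O:1
  CH2 → C:1 H:2
  CH3 → C:1 H:3
Element totals:
  C: 5
  H: 10
  O: 1
Molecular formula: C5H10O.
Molar mass = 86.134 g/mol.
Mass from O: 1 × 15.999 = 15.999 g/mol.
%O = 15.999 / 86.134 × 100 = 18.57%.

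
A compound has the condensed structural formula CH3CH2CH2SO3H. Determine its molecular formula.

C3H8O3S

Atom tally by fragment:
  CH3 → C:1 H:3
  CH2 → C:1 H:2
  CH2SO3H → C:1 H:3 S:1 O:3
Element totals:
  C: 3
  H: 8
  O: 3
  S: 1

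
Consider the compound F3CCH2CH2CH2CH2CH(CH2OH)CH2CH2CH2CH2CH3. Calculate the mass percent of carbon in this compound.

Element totals:
  C: 12
  H: 23
  F: 3
  O: 1
Molecular formula: C12H23F3O.
Molar mass = 240.309 g/mol.
Mass from C: 12 × 12.011 = 144.132 g/mol.
%C = 144.132 / 240.309 × 100 = 59.98%.

59.98%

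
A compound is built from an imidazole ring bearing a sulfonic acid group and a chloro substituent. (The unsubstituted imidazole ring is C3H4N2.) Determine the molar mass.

182.58 g/mol

Atom tally by fragment:
  imidazole ring core → C:3 H:4 N:2
  (− 2 ring H displaced by substituents)
  + SO3H → S:1 O:3 H:1
  + Cl → Cl:1
Element totals:
  C: 3
  H: 3
  Cl: 1
  N: 2
  O: 3
  S: 1
Molecular formula: C3H3ClN2O3S.
  M = 3(12.011) + 3(1.008) + 35.45 + 2(14.007) + 3(15.999) + 32.06
    = 36.033 + 3.024 + 35.450 + 28.014 + 47.997 + 32.060 = 182.578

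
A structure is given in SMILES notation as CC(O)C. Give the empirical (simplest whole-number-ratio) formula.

C3H8O

Atom tally by fragment:
  CH3 → C:1 H:3
  CH(OH) → C:1 H:2 O:1
  CH3 → C:1 H:3
Element totals:
  C: 3
  H: 8
  O: 1
Molecular formula: C3H8O.
gcd of subscripts (3, 8, 1) = 1, so the empirical formula equals the molecular formula.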